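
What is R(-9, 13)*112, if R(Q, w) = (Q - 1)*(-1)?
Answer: 1120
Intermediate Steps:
R(Q, w) = 1 - Q (R(Q, w) = (-1 + Q)*(-1) = 1 - Q)
R(-9, 13)*112 = (1 - 1*(-9))*112 = (1 + 9)*112 = 10*112 = 1120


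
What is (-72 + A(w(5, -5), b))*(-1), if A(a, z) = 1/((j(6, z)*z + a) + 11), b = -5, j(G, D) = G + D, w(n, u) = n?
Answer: 791/11 ≈ 71.909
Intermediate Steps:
j(G, D) = D + G
A(a, z) = 1/(11 + a + z*(6 + z)) (A(a, z) = 1/(((z + 6)*z + a) + 11) = 1/(((6 + z)*z + a) + 11) = 1/((z*(6 + z) + a) + 11) = 1/((a + z*(6 + z)) + 11) = 1/(11 + a + z*(6 + z)))
(-72 + A(w(5, -5), b))*(-1) = (-72 + 1/(11 + 5 - 5*(6 - 5)))*(-1) = (-72 + 1/(11 + 5 - 5*1))*(-1) = (-72 + 1/(11 + 5 - 5))*(-1) = (-72 + 1/11)*(-1) = -791/11*(-1) = 791/11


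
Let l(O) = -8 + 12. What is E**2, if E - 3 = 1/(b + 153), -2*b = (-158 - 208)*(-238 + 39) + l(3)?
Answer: 11836787209/1315222756 ≈ 8.9998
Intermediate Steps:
l(O) = 4
b = -36419 (b = -((-158 - 208)*(-238 + 39) + 4)/2 = -(-366*(-199) + 4)/2 = -(72834 + 4)/2 = -1/2*72838 = -36419)
E = 108797/36266 (E = 3 + 1/(-36419 + 153) = 3 + 1/(-36266) = 3 - 1/36266 = 108797/36266 ≈ 3.0000)
E**2 = (108797/36266)**2 = 11836787209/1315222756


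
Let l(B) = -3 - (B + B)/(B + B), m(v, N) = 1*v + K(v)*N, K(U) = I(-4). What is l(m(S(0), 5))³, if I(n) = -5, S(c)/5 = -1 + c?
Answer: -64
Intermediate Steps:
S(c) = -5 + 5*c (S(c) = 5*(-1 + c) = -5 + 5*c)
K(U) = -5
m(v, N) = v - 5*N (m(v, N) = 1*v - 5*N = v - 5*N)
l(B) = -4 (l(B) = -3 - 2*B/(2*B) = -3 - 2*B*1/(2*B) = -3 - 1*1 = -3 - 1 = -4)
l(m(S(0), 5))³ = (-4)³ = -64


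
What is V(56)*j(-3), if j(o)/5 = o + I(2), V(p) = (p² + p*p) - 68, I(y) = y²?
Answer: 31020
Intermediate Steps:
V(p) = -68 + 2*p² (V(p) = (p² + p²) - 68 = 2*p² - 68 = -68 + 2*p²)
j(o) = 20 + 5*o (j(o) = 5*(o + 2²) = 5*(o + 4) = 5*(4 + o) = 20 + 5*o)
V(56)*j(-3) = (-68 + 2*56²)*(20 + 5*(-3)) = (-68 + 2*3136)*(20 - 15) = (-68 + 6272)*5 = 6204*5 = 31020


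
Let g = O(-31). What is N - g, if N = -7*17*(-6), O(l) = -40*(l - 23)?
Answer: -1446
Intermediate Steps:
O(l) = 920 - 40*l (O(l) = -40*(-23 + l) = 920 - 40*l)
N = 714 (N = -119*(-6) = 714)
g = 2160 (g = 920 - 40*(-31) = 920 + 1240 = 2160)
N - g = 714 - 1*2160 = 714 - 2160 = -1446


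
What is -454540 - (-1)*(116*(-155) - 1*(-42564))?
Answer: -429956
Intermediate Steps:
-454540 - (-1)*(116*(-155) - 1*(-42564)) = -454540 - (-1)*(-17980 + 42564) = -454540 - (-1)*24584 = -454540 - 1*(-24584) = -454540 + 24584 = -429956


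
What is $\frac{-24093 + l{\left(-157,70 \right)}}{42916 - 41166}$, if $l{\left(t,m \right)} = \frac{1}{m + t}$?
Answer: $- \frac{1048046}{76125} \approx -13.767$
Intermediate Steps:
$\frac{-24093 + l{\left(-157,70 \right)}}{42916 - 41166} = \frac{-24093 + \frac{1}{70 - 157}}{42916 - 41166} = \frac{-24093 + \frac{1}{-87}}{1750} = \left(-24093 - \frac{1}{87}\right) \frac{1}{1750} = \left(- \frac{2096092}{87}\right) \frac{1}{1750} = - \frac{1048046}{76125}$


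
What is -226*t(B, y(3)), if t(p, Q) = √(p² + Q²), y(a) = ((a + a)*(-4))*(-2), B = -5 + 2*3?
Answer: -226*√2305 ≈ -10850.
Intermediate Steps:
B = 1 (B = -5 + 6 = 1)
y(a) = 16*a (y(a) = ((2*a)*(-4))*(-2) = -8*a*(-2) = 16*a)
t(p, Q) = √(Q² + p²)
-226*t(B, y(3)) = -226*√((16*3)² + 1²) = -226*√(48² + 1) = -226*√(2304 + 1) = -226*√2305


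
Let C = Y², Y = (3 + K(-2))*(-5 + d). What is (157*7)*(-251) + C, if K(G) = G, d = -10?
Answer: -275624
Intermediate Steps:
Y = -15 (Y = (3 - 2)*(-5 - 10) = 1*(-15) = -15)
C = 225 (C = (-15)² = 225)
(157*7)*(-251) + C = (157*7)*(-251) + 225 = 1099*(-251) + 225 = -275849 + 225 = -275624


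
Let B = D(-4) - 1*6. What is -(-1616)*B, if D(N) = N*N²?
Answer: -113120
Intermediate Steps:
D(N) = N³
B = -70 (B = (-4)³ - 1*6 = -64 - 6 = -70)
-(-1616)*B = -(-1616)*(-70) = -404*280 = -113120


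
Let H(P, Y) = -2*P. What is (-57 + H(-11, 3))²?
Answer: 1225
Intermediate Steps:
(-57 + H(-11, 3))² = (-57 - 2*(-11))² = (-57 + 22)² = (-35)² = 1225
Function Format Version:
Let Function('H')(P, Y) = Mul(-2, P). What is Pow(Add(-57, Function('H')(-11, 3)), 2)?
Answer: 1225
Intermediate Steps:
Pow(Add(-57, Function('H')(-11, 3)), 2) = Pow(Add(-57, Mul(-2, -11)), 2) = Pow(Add(-57, 22), 2) = Pow(-35, 2) = 1225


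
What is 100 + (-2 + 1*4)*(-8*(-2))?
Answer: 132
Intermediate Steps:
100 + (-2 + 1*4)*(-8*(-2)) = 100 + (-2 + 4)*16 = 100 + 2*16 = 100 + 32 = 132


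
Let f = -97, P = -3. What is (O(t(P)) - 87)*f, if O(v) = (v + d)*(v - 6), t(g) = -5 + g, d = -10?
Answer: -16005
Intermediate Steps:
O(v) = (-10 + v)*(-6 + v) (O(v) = (v - 10)*(v - 6) = (-10 + v)*(-6 + v))
(O(t(P)) - 87)*f = ((60 + (-5 - 3)² - 16*(-5 - 3)) - 87)*(-97) = ((60 + (-8)² - 16*(-8)) - 87)*(-97) = ((60 + 64 + 128) - 87)*(-97) = (252 - 87)*(-97) = 165*(-97) = -16005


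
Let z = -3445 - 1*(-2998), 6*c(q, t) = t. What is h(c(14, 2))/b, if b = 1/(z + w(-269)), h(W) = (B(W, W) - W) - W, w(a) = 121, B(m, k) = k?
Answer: 326/3 ≈ 108.67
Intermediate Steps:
c(q, t) = t/6
z = -447 (z = -3445 + 2998 = -447)
h(W) = -W (h(W) = (W - W) - W = 0 - W = -W)
b = -1/326 (b = 1/(-447 + 121) = 1/(-326) = -1/326 ≈ -0.0030675)
h(c(14, 2))/b = (-2/6)/(-1/326) = -1*⅓*(-326) = -⅓*(-326) = 326/3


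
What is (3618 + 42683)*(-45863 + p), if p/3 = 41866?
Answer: 3691810235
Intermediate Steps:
p = 125598 (p = 3*41866 = 125598)
(3618 + 42683)*(-45863 + p) = (3618 + 42683)*(-45863 + 125598) = 46301*79735 = 3691810235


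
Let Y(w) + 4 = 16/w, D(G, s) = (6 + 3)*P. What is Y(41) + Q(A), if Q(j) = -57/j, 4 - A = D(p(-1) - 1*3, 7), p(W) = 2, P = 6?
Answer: -5063/2050 ≈ -2.4698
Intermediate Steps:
D(G, s) = 54 (D(G, s) = (6 + 3)*6 = 9*6 = 54)
Y(w) = -4 + 16/w
A = -50 (A = 4 - 1*54 = 4 - 54 = -50)
Y(41) + Q(A) = (-4 + 16/41) - 57/(-50) = (-4 + 16*(1/41)) - 57*(-1/50) = (-4 + 16/41) + 57/50 = -148/41 + 57/50 = -5063/2050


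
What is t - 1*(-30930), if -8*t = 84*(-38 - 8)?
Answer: 31413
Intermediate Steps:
t = 483 (t = -21*(-38 - 8)/2 = -21*(-46)/2 = -⅛*(-3864) = 483)
t - 1*(-30930) = 483 - 1*(-30930) = 483 + 30930 = 31413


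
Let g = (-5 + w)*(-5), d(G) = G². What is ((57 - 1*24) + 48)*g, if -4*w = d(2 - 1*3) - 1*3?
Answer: 3645/2 ≈ 1822.5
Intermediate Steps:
w = ½ (w = -((2 - 1*3)² - 1*3)/4 = -((2 - 3)² - 3)/4 = -((-1)² - 3)/4 = -(1 - 3)/4 = -¼*(-2) = ½ ≈ 0.50000)
g = 45/2 (g = (-5 + ½)*(-5) = -9/2*(-5) = 45/2 ≈ 22.500)
((57 - 1*24) + 48)*g = ((57 - 1*24) + 48)*(45/2) = ((57 - 24) + 48)*(45/2) = (33 + 48)*(45/2) = 81*(45/2) = 3645/2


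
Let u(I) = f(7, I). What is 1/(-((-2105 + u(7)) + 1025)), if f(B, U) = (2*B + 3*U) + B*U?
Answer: 1/996 ≈ 0.0010040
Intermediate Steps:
f(B, U) = 2*B + 3*U + B*U
u(I) = 14 + 10*I (u(I) = 2*7 + 3*I + 7*I = 14 + 3*I + 7*I = 14 + 10*I)
1/(-((-2105 + u(7)) + 1025)) = 1/(-((-2105 + (14 + 10*7)) + 1025)) = 1/(-((-2105 + (14 + 70)) + 1025)) = 1/(-((-2105 + 84) + 1025)) = 1/(-(-2021 + 1025)) = 1/(-1*(-996)) = 1/996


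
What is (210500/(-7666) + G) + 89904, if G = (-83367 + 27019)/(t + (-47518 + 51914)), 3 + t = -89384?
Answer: 29279341980846/325770503 ≈ 89877.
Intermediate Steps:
t = -89387 (t = -3 - 89384 = -89387)
G = 56348/84991 (G = (-83367 + 27019)/(-89387 + (-47518 + 51914)) = -56348/(-89387 + 4396) = -56348/(-84991) = -56348*(-1/84991) = 56348/84991 ≈ 0.66299)
(210500/(-7666) + G) + 89904 = (210500/(-7666) + 56348/84991) + 89904 = (210500*(-1/7666) + 56348/84991) + 89904 = (-105250/3833 + 56348/84991) + 89904 = -8729320866/325770503 + 89904 = 29279341980846/325770503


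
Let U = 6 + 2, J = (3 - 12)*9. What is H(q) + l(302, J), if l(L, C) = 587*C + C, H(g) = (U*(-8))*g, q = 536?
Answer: -81932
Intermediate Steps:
J = -81 (J = -9*9 = -81)
U = 8
H(g) = -64*g (H(g) = (8*(-8))*g = -64*g)
l(L, C) = 588*C
H(q) + l(302, J) = -64*536 + 588*(-81) = -34304 - 47628 = -81932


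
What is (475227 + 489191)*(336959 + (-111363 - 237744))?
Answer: -11715749864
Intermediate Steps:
(475227 + 489191)*(336959 + (-111363 - 237744)) = 964418*(336959 - 349107) = 964418*(-12148) = -11715749864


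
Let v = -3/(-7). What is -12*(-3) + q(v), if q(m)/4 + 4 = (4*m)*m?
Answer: 1124/49 ≈ 22.939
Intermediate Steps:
v = 3/7 (v = -3*(-1/7) = 3/7 ≈ 0.42857)
q(m) = -16 + 16*m**2 (q(m) = -16 + 4*((4*m)*m) = -16 + 4*(4*m**2) = -16 + 16*m**2)
-12*(-3) + q(v) = -12*(-3) + (-16 + 16*(3/7)**2) = 36 + (-16 + 16*(9/49)) = 36 + (-16 + 144/49) = 36 - 640/49 = 1124/49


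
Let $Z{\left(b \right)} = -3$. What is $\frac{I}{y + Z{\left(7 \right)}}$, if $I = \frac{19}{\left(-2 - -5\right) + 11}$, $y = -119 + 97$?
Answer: $- \frac{19}{350} \approx -0.054286$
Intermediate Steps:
$y = -22$
$I = \frac{19}{14}$ ($I = \frac{19}{\left(-2 + 5\right) + 11} = \frac{19}{3 + 11} = \frac{19}{14} \approx 1.3571$)
$\frac{I}{y + Z{\left(7 \right)}} = \frac{19}{14 \left(-22 - 3\right)} = \frac{19}{14 \left(-25\right)} = \frac{19}{14} \left(- \frac{1}{25}\right) = - \frac{19}{350}$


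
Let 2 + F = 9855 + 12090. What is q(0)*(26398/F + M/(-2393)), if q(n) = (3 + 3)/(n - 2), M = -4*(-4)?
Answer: -188457978/52509599 ≈ -3.5890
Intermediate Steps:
M = 16
q(n) = 6/(-2 + n)
F = 21943 (F = -2 + (9855 + 12090) = -2 + 21945 = 21943)
q(0)*(26398/F + M/(-2393)) = (6/(-2 + 0))*(26398/21943 + 16/(-2393)) = (6/(-2))*(26398*(1/21943) + 16*(-1/2393)) = (6*(-½))*(26398/21943 - 16/2393) = -3*62819326/52509599 = -188457978/52509599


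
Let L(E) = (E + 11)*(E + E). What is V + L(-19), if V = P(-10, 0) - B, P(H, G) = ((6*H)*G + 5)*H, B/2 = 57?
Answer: 140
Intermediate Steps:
L(E) = 2*E*(11 + E) (L(E) = (11 + E)*(2*E) = 2*E*(11 + E))
B = 114 (B = 2*57 = 114)
P(H, G) = H*(5 + 6*G*H) (P(H, G) = (6*G*H + 5)*H = (5 + 6*G*H)*H = H*(5 + 6*G*H))
V = -164 (V = -10*(5 + 6*0*(-10)) - 1*114 = -10*(5 + 0) - 114 = -10*5 - 114 = -50 - 114 = -164)
V + L(-19) = -164 + 2*(-19)*(11 - 19) = -164 + 2*(-19)*(-8) = -164 + 304 = 140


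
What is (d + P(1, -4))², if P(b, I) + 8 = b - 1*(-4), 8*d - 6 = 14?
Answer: ¼ ≈ 0.25000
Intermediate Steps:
d = 5/2 (d = ¾ + (⅛)*14 = ¾ + 7/4 = 5/2 ≈ 2.5000)
P(b, I) = -4 + b (P(b, I) = -8 + (b - 1*(-4)) = -8 + (b + 4) = -8 + (4 + b) = -4 + b)
(d + P(1, -4))² = (5/2 + (-4 + 1))² = (5/2 - 3)² = (-½)² = ¼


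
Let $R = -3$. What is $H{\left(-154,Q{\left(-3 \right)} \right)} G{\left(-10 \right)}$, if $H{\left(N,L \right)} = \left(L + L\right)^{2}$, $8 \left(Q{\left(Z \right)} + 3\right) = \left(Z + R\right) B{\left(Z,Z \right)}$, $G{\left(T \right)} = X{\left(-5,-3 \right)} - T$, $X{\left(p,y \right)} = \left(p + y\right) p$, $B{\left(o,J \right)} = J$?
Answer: $\frac{225}{2} \approx 112.5$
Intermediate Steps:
$X{\left(p,y \right)} = p \left(p + y\right)$
$G{\left(T \right)} = 40 - T$ ($G{\left(T \right)} = - 5 \left(-5 - 3\right) - T = \left(-5\right) \left(-8\right) - T = 40 - T$)
$Q{\left(Z \right)} = -3 + \frac{Z \left(-3 + Z\right)}{8}$ ($Q{\left(Z \right)} = -3 + \frac{\left(Z - 3\right) Z}{8} = -3 + \frac{\left(-3 + Z\right) Z}{8} = -3 + \frac{Z \left(-3 + Z\right)}{8}$)
$H{\left(N,L \right)} = 4 L^{2}$ ($H{\left(N,L \right)} = \left(2 L\right)^{2} = 4 L^{2}$)
$H{\left(-154,Q{\left(-3 \right)} \right)} G{\left(-10 \right)} = 4 \left(-3 - - \frac{9}{8} + \frac{\left(-3\right)^{2}}{8}\right)^{2} \left(40 - -10\right) = 4 \left(-3 + \frac{9}{8} + \frac{1}{8} \cdot 9\right)^{2} \left(40 + 10\right) = 4 \left(-3 + \frac{9}{8} + \frac{9}{8}\right)^{2} \cdot 50 = 4 \left(- \frac{3}{4}\right)^{2} \cdot 50 = 4 \cdot \frac{9}{16} \cdot 50 = \frac{9}{4} \cdot 50 = \frac{225}{2}$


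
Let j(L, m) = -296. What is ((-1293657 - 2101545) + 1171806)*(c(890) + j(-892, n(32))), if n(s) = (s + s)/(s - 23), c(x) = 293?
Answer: 6670188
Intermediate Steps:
n(s) = 2*s/(-23 + s) (n(s) = (2*s)/(-23 + s) = 2*s/(-23 + s))
((-1293657 - 2101545) + 1171806)*(c(890) + j(-892, n(32))) = ((-1293657 - 2101545) + 1171806)*(293 - 296) = (-3395202 + 1171806)*(-3) = -2223396*(-3) = 6670188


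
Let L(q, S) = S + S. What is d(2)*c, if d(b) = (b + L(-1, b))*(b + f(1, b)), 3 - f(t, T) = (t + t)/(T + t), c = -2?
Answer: -52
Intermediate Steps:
L(q, S) = 2*S
f(t, T) = 3 - 2*t/(T + t) (f(t, T) = 3 - (t + t)/(T + t) = 3 - 2*t/(T + t))
d(b) = 3*b*(b + (1 + 3*b)/(1 + b)) (d(b) = (b + 2*b)*(b + (1 + 3*b)/(b + 1)) = (3*b)*(b + (1 + 3*b)/(1 + b)) = 3*b*(b + (1 + 3*b)/(1 + b)))
d(2)*c = (3*2*(1 + 2**2 + 4*2)/(1 + 2))*(-2) = (3*2*(1 + 4 + 8)/3)*(-2) = (3*2*(1/3)*13)*(-2) = 26*(-2) = -52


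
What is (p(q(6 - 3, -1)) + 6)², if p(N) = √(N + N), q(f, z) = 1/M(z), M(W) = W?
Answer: (6 + I*√2)² ≈ 34.0 + 16.971*I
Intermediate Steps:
q(f, z) = 1/z
p(N) = √2*√N (p(N) = √(2*N) = √2*√N)
(p(q(6 - 3, -1)) + 6)² = (√2*√(1/(-1)) + 6)² = (√2*√(-1) + 6)² = (√2*I + 6)² = (I*√2 + 6)² = (6 + I*√2)²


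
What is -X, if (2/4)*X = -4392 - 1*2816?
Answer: 14416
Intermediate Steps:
X = -14416 (X = 2*(-4392 - 1*2816) = 2*(-4392 - 2816) = 2*(-7208) = -14416)
-X = -1*(-14416) = 14416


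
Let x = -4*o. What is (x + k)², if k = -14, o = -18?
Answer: 3364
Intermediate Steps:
x = 72 (x = -4*(-18) = 72)
(x + k)² = (72 - 14)² = 58² = 3364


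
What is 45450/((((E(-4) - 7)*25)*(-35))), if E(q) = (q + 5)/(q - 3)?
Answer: 909/125 ≈ 7.2720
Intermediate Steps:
E(q) = (5 + q)/(-3 + q)
45450/((((E(-4) - 7)*25)*(-35))) = 45450/(((((5 - 4)/(-3 - 4) - 7)*25)*(-35))) = 45450/((((1/(-7) - 7)*25)*(-35))) = 45450/((((-1/7*1 - 7)*25)*(-35))) = 45450/((((-1/7 - 7)*25)*(-35))) = 45450/((-50/7*25*(-35))) = 45450/((-1250/7*(-35))) = 45450/6250 = 45450*(1/6250) = 909/125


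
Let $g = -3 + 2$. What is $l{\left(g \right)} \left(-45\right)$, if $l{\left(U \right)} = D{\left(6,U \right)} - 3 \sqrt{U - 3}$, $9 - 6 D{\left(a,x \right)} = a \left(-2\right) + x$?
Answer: $-165 + 270 i \approx -165.0 + 270.0 i$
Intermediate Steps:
$D{\left(a,x \right)} = \frac{3}{2} - \frac{x}{6} + \frac{a}{3}$ ($D{\left(a,x \right)} = \frac{3}{2} - \frac{a \left(-2\right) + x}{6} = \frac{3}{2} - \frac{- 2 a + x}{6} = \frac{3}{2} - \frac{x - 2 a}{6} = \frac{3}{2} + \left(- \frac{x}{6} + \frac{a}{3}\right) = \frac{3}{2} - \frac{x}{6} + \frac{a}{3}$)
$g = -1$
$l{\left(U \right)} = \frac{7}{2} - 3 \sqrt{-3 + U} - \frac{U}{6}$ ($l{\left(U \right)} = \left(\frac{3}{2} - \frac{U}{6} + \frac{1}{3} \cdot 6\right) - 3 \sqrt{U - 3} = \left(\frac{3}{2} - \frac{U}{6} + 2\right) - 3 \sqrt{-3 + U} = \left(\frac{7}{2} - \frac{U}{6}\right) - 3 \sqrt{-3 + U} = \frac{7}{2} - 3 \sqrt{-3 + U} - \frac{U}{6}$)
$l{\left(g \right)} \left(-45\right) = \left(\frac{7}{2} - 3 \sqrt{-3 - 1} - - \frac{1}{6}\right) \left(-45\right) = \left(\frac{7}{2} - 3 \sqrt{-4} + \frac{1}{6}\right) \left(-45\right) = \left(\frac{7}{2} - 3 \cdot 2 i + \frac{1}{6}\right) \left(-45\right) = \left(\frac{7}{2} - 6 i + \frac{1}{6}\right) \left(-45\right) = \left(\frac{11}{3} - 6 i\right) \left(-45\right) = -165 + 270 i$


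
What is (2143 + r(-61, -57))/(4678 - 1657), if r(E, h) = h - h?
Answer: 2143/3021 ≈ 0.70937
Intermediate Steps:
r(E, h) = 0
(2143 + r(-61, -57))/(4678 - 1657) = (2143 + 0)/(4678 - 1657) = 2143/3021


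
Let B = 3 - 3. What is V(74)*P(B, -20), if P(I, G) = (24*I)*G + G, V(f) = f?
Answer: -1480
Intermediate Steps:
B = 0
P(I, G) = G + 24*G*I (P(I, G) = 24*G*I + G = G + 24*G*I)
V(74)*P(B, -20) = 74*(-20*(1 + 24*0)) = 74*(-20*(1 + 0)) = 74*(-20*1) = 74*(-20) = -1480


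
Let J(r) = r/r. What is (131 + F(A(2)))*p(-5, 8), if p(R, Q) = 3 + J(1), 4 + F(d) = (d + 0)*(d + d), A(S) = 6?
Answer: 796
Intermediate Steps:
J(r) = 1
F(d) = -4 + 2*d² (F(d) = -4 + (d + 0)*(d + d) = -4 + d*(2*d) = -4 + 2*d²)
p(R, Q) = 4 (p(R, Q) = 3 + 1 = 4)
(131 + F(A(2)))*p(-5, 8) = (131 + (-4 + 2*6²))*4 = (131 + (-4 + 2*36))*4 = (131 + (-4 + 72))*4 = (131 + 68)*4 = 199*4 = 796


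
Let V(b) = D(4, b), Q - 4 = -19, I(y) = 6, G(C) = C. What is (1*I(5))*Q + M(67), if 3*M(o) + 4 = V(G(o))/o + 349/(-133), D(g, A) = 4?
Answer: -2464465/26733 ≈ -92.188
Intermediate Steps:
Q = -15 (Q = 4 - 19 = -15)
V(b) = 4
M(o) = -881/399 + 4/(3*o) (M(o) = -4/3 + (4/o + 349/(-133))/3 = -4/3 + (4/o + 349*(-1/133))/3 = -4/3 + (4/o - 349/133)/3 = -4/3 + (-349/133 + 4/o)/3 = -4/3 + (-349/399 + 4/(3*o)) = -881/399 + 4/(3*o))
(1*I(5))*Q + M(67) = (1*6)*(-15) + (1/399)*(532 - 881*67)/67 = 6*(-15) + (1/399)*(1/67)*(532 - 59027) = -90 + (1/399)*(1/67)*(-58495) = -90 - 58495/26733 = -2464465/26733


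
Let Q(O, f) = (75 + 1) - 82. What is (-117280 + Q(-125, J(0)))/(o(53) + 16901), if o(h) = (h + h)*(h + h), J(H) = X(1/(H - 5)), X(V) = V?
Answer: -117286/28137 ≈ -4.1684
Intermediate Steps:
J(H) = 1/(-5 + H) (J(H) = 1/(H - 5) = 1/(-5 + H))
Q(O, f) = -6 (Q(O, f) = 76 - 82 = -6)
o(h) = 4*h² (o(h) = (2*h)*(2*h) = 4*h²)
(-117280 + Q(-125, J(0)))/(o(53) + 16901) = (-117280 - 6)/(4*53² + 16901) = -117286/(4*2809 + 16901) = -117286/(11236 + 16901) = -117286/28137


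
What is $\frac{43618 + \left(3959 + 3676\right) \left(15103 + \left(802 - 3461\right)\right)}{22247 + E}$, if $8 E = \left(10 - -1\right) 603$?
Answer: $\frac{760428464}{184609} \approx 4119.1$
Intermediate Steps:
$E = \frac{6633}{8}$ ($E = \frac{\left(10 - -1\right) 603}{8} = \frac{\left(10 + 1\right) 603}{8} = \frac{11 \cdot 603}{8} = \frac{1}{8} \cdot 6633 = \frac{6633}{8} \approx 829.13$)
$\frac{43618 + \left(3959 + 3676\right) \left(15103 + \left(802 - 3461\right)\right)}{22247 + E} = \frac{43618 + \left(3959 + 3676\right) \left(15103 + \left(802 - 3461\right)\right)}{22247 + \frac{6633}{8}} = \frac{43618 + 7635 \left(15103 - 2659\right)}{\frac{184609}{8}} = \left(43618 + 7635 \cdot 12444\right) \frac{8}{184609} = \left(43618 + 95009940\right) \frac{8}{184609} = 95053558 \cdot \frac{8}{184609} = \frac{760428464}{184609}$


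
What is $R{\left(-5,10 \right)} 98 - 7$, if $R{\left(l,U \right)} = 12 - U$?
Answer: $189$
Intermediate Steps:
$R{\left(-5,10 \right)} 98 - 7 = \left(12 - 10\right) 98 - 7 = 2 \cdot 98 - 7 = 196 - 7 = 189$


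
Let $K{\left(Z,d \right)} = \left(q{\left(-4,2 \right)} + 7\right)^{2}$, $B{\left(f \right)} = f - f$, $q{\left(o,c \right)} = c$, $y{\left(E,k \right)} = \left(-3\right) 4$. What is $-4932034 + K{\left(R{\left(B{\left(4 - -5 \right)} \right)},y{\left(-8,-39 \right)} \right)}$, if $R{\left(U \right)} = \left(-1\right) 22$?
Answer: $-4931953$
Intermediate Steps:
$y{\left(E,k \right)} = -12$
$B{\left(f \right)} = 0$
$R{\left(U \right)} = -22$
$K{\left(Z,d \right)} = 81$ ($K{\left(Z,d \right)} = \left(2 + 7\right)^{2} = 9^{2} = 81$)
$-4932034 + K{\left(R{\left(B{\left(4 - -5 \right)} \right)},y{\left(-8,-39 \right)} \right)} = -4932034 + 81 = -4931953$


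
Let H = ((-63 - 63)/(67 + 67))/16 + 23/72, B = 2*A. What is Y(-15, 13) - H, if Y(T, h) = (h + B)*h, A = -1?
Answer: 1377149/9648 ≈ 142.74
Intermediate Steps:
B = -2 (B = 2*(-1) = -2)
H = 2515/9648 (H = -126/134*(1/16) + 23*(1/72) = -126*1/134*(1/16) + 23/72 = -63/67*1/16 + 23/72 = -63/1072 + 23/72 = 2515/9648 ≈ 0.26068)
Y(T, h) = h*(-2 + h) (Y(T, h) = (h - 2)*h = (-2 + h)*h = h*(-2 + h))
Y(-15, 13) - H = 13*(-2 + 13) - 1*2515/9648 = 13*11 - 2515/9648 = 143 - 2515/9648 = 1377149/9648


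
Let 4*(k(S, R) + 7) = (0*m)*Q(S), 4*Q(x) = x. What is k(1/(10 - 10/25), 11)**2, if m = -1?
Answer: 49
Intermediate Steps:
Q(x) = x/4
k(S, R) = -7 (k(S, R) = -7 + ((0*(-1))*(S/4))/4 = -7 + (0*(S/4))/4 = -7 + (1/4)*0 = -7 + 0 = -7)
k(1/(10 - 10/25), 11)**2 = (-7)**2 = 49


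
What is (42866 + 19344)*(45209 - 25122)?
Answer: 1249612270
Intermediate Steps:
(42866 + 19344)*(45209 - 25122) = 62210*20087 = 1249612270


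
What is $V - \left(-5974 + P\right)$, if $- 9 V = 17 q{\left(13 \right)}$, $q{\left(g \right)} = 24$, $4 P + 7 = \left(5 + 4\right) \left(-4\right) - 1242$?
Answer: $\frac{74999}{12} \approx 6249.9$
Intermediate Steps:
$P = - \frac{1285}{4}$ ($P = - \frac{7}{4} + \frac{\left(5 + 4\right) \left(-4\right) - 1242}{4} = - \frac{7}{4} + \frac{9 \left(-4\right) - 1242}{4} = - \frac{7}{4} + \frac{-36 - 1242}{4} = - \frac{7}{4} + \frac{1}{4} \left(-1278\right) = - \frac{7}{4} - \frac{639}{2} = - \frac{1285}{4} \approx -321.25$)
$V = - \frac{136}{3}$ ($V = - \frac{17 \cdot 24}{9} = \left(- \frac{1}{9}\right) 408 = - \frac{136}{3} \approx -45.333$)
$V - \left(-5974 + P\right) = - \frac{136}{3} + \left(58 \cdot 103 - - \frac{1285}{4}\right) = - \frac{136}{3} + \left(5974 + \frac{1285}{4}\right) = - \frac{136}{3} + \frac{25181}{4} = \frac{74999}{12}$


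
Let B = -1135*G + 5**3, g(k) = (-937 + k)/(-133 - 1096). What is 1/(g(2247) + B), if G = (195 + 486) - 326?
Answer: -1229/495042510 ≈ -2.4826e-6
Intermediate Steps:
G = 355 (G = 681 - 326 = 355)
g(k) = 937/1229 - k/1229 (g(k) = (-937 + k)/(-1229) = (-937 + k)*(-1/1229) = 937/1229 - k/1229)
B = -402800 (B = -1135*355 + 5**3 = -402925 + 125 = -402800)
1/(g(2247) + B) = 1/((937/1229 - 1/1229*2247) - 402800) = 1/((937/1229 - 2247/1229) - 402800) = 1/(-1310/1229 - 402800) = 1/(-495042510/1229) = -1229/495042510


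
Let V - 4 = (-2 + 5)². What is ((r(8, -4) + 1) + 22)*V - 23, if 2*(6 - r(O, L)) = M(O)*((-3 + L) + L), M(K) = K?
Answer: 926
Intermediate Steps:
r(O, L) = 6 - O*(-3 + 2*L)/2 (r(O, L) = 6 - O*((-3 + L) + L)/2 = 6 - O*(-3 + 2*L)/2)
V = 13 (V = 4 + (-2 + 5)² = 4 + 3² = 4 + 9 = 13)
((r(8, -4) + 1) + 22)*V - 23 = (((6 + (3/2)*8 - 1*(-4)*8) + 1) + 22)*13 - 23 = (((6 + 12 + 32) + 1) + 22)*13 - 23 = ((50 + 1) + 22)*13 - 23 = (51 + 22)*13 - 23 = 73*13 - 23 = 949 - 23 = 926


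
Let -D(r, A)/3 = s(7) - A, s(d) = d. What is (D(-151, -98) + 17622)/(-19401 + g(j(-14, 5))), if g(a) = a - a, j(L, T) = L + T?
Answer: -5769/6467 ≈ -0.89207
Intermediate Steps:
D(r, A) = -21 + 3*A (D(r, A) = -3*(7 - A) = -21 + 3*A)
g(a) = 0
(D(-151, -98) + 17622)/(-19401 + g(j(-14, 5))) = ((-21 + 3*(-98)) + 17622)/(-19401 + 0) = ((-21 - 294) + 17622)/(-19401) = (-315 + 17622)*(-1/19401) = 17307*(-1/19401) = -5769/6467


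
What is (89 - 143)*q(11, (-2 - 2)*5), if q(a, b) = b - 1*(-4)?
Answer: 864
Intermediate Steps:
q(a, b) = 4 + b (q(a, b) = b + 4 = 4 + b)
(89 - 143)*q(11, (-2 - 2)*5) = (89 - 143)*(4 + (-2 - 2)*5) = -54*(4 - 4*5) = -54*(4 - 20) = -54*(-16) = 864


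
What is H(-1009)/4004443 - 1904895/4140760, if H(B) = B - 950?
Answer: -1527231039465/3316287479336 ≈ -0.46052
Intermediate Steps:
H(B) = -950 + B
H(-1009)/4004443 - 1904895/4140760 = (-950 - 1009)/4004443 - 1904895/4140760 = -1959*1/4004443 - 1904895*1/4140760 = -1959/4004443 - 380979/828152 = -1527231039465/3316287479336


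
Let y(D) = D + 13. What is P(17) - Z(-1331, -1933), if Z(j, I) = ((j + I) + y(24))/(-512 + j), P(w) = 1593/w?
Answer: 2881040/31331 ≈ 91.955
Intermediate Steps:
y(D) = 13 + D
Z(j, I) = (37 + I + j)/(-512 + j) (Z(j, I) = ((j + I) + (13 + 24))/(-512 + j) = ((I + j) + 37)/(-512 + j) = (37 + I + j)/(-512 + j))
P(17) - Z(-1331, -1933) = 1593/17 - (37 - 1933 - 1331)/(-512 - 1331) = 1593*(1/17) - (-3227)/(-1843) = 1593/17 - (-1)*(-3227)/1843 = 1593/17 - 1*3227/1843 = 1593/17 - 3227/1843 = 2881040/31331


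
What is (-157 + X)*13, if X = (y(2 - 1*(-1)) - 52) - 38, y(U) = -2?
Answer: -3237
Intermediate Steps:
X = -92 (X = (-2 - 52) - 38 = -54 - 38 = -92)
(-157 + X)*13 = (-157 - 92)*13 = -249*13 = -3237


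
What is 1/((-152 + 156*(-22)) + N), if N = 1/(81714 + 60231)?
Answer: -141945/508730879 ≈ -0.00027902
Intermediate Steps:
N = 1/141945 ≈ 7.0450e-6
1/((-152 + 156*(-22)) + N) = 1/((-152 + 156*(-22)) + 1/141945) = 1/((-152 - 3432) + 1/141945) = 1/(-3584 + 1/141945) = 1/(-508730879/141945) = -141945/508730879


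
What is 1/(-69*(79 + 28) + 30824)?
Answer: 1/23441 ≈ 4.2660e-5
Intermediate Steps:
1/(-69*(79 + 28) + 30824) = 1/(-69*107 + 30824) = 1/(-7383 + 30824) = 1/23441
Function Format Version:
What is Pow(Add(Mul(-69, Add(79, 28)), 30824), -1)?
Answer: Rational(1, 23441) ≈ 4.2660e-5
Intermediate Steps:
Pow(Add(Mul(-69, Add(79, 28)), 30824), -1) = Pow(Add(Mul(-69, 107), 30824), -1) = Pow(Add(-7383, 30824), -1) = Pow(23441, -1) = Rational(1, 23441)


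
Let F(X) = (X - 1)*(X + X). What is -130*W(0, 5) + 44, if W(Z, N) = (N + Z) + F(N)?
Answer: -5806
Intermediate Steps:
F(X) = 2*X*(-1 + X) (F(X) = (-1 + X)*(2*X) = 2*X*(-1 + X))
W(Z, N) = N + Z + 2*N*(-1 + N) (W(Z, N) = (N + Z) + 2*N*(-1 + N) = N + Z + 2*N*(-1 + N))
-130*W(0, 5) + 44 = -130*(0 - 1*5 + 2*5**2) + 44 = -130*(0 - 5 + 2*25) + 44 = -130*(0 - 5 + 50) + 44 = -130*45 + 44 = -5850 + 44 = -5806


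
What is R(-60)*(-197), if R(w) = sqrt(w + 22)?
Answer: -197*I*sqrt(38) ≈ -1214.4*I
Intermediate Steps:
R(w) = sqrt(22 + w)
R(-60)*(-197) = sqrt(22 - 60)*(-197) = sqrt(-38)*(-197) = (I*sqrt(38))*(-197) = -197*I*sqrt(38)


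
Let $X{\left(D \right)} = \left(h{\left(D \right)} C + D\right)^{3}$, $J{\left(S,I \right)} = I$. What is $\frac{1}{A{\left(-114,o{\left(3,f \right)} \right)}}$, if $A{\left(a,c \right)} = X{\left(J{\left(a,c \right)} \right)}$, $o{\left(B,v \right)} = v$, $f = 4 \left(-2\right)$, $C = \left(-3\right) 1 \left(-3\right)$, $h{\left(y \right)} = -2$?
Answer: $- \frac{1}{17576} \approx -5.6896 \cdot 10^{-5}$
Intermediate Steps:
$C = 9$ ($C = \left(-3\right) \left(-3\right) = 9$)
$f = -8$
$X{\left(D \right)} = \left(-18 + D\right)^{3}$ ($X{\left(D \right)} = \left(\left(-2\right) 9 + D\right)^{3} = \left(-18 + D\right)^{3}$)
$A{\left(a,c \right)} = \left(-18 + c\right)^{3}$
$\frac{1}{A{\left(-114,o{\left(3,f \right)} \right)}} = \frac{1}{\left(-18 - 8\right)^{3}} = \frac{1}{\left(-26\right)^{3}} = \frac{1}{-17576} = - \frac{1}{17576}$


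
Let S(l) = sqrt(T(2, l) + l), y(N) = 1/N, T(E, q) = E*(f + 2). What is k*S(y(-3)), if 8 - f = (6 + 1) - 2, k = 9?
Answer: 3*sqrt(87) ≈ 27.982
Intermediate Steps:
f = 3 (f = 8 - ((6 + 1) - 2) = 8 - (7 - 2) = 8 - 1*5 = 8 - 5 = 3)
T(E, q) = 5*E (T(E, q) = E*(3 + 2) = E*5 = 5*E)
y(N) = 1/N
S(l) = sqrt(10 + l) (S(l) = sqrt(5*2 + l) = sqrt(10 + l))
k*S(y(-3)) = 9*sqrt(10 + 1/(-3)) = 9*sqrt(10 - 1/3) = 9*sqrt(29/3) = 9*(sqrt(87)/3) = 3*sqrt(87)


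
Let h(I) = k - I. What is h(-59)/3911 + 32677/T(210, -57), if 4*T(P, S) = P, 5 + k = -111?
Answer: 255593509/410655 ≈ 622.40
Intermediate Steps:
k = -116 (k = -5 - 111 = -116)
T(P, S) = P/4
h(I) = -116 - I
h(-59)/3911 + 32677/T(210, -57) = (-116 - 1*(-59))/3911 + 32677/(((1/4)*210)) = (-116 + 59)*(1/3911) + 32677/(105/2) = -57*1/3911 + 32677*(2/105) = -57/3911 + 65354/105 = 255593509/410655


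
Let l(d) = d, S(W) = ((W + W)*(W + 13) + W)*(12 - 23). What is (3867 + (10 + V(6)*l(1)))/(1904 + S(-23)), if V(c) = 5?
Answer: -3882/2903 ≈ -1.3372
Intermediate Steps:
S(W) = -11*W - 22*W*(13 + W) (S(W) = ((2*W)*(13 + W) + W)*(-11) = (2*W*(13 + W) + W)*(-11) = (W + 2*W*(13 + W))*(-11) = -11*W - 22*W*(13 + W))
(3867 + (10 + V(6)*l(1)))/(1904 + S(-23)) = (3867 + (10 + 5*1))/(1904 - 11*(-23)*(27 + 2*(-23))) = (3867 + (10 + 5))/(1904 - 11*(-23)*(27 - 46)) = (3867 + 15)/(1904 - 11*(-23)*(-19)) = 3882/(1904 - 4807) = 3882/(-2903) = 3882*(-1/2903) = -3882/2903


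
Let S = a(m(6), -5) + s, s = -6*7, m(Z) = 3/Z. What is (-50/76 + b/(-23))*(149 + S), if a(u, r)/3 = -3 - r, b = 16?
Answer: -133679/874 ≈ -152.95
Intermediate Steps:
a(u, r) = -9 - 3*r (a(u, r) = 3*(-3 - r) = -9 - 3*r)
s = -42
S = -36 (S = (-9 - 3*(-5)) - 42 = (-9 + 15) - 42 = 6 - 42 = -36)
(-50/76 + b/(-23))*(149 + S) = (-50/76 + 16/(-23))*(149 - 36) = (-50*1/76 + 16*(-1/23))*113 = (-25/38 - 16/23)*113 = -1183/874*113 = -133679/874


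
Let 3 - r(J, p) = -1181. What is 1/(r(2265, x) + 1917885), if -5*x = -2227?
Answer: 1/1919069 ≈ 5.2109e-7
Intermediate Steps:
x = 2227/5 (x = -⅕*(-2227) = 2227/5 ≈ 445.40)
r(J, p) = 1184 (r(J, p) = 3 - 1*(-1181) = 3 + 1181 = 1184)
1/(r(2265, x) + 1917885) = 1/(1184 + 1917885) = 1/1919069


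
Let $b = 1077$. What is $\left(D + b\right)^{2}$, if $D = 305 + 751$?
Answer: $4549689$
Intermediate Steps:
$D = 1056$
$\left(D + b\right)^{2} = \left(1056 + 1077\right)^{2} = 2133^{2} = 4549689$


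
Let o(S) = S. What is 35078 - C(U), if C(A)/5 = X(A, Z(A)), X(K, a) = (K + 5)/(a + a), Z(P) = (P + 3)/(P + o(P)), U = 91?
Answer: 1626826/47 ≈ 34613.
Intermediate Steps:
Z(P) = (3 + P)/(2*P) (Z(P) = (P + 3)/(P + P) = (3 + P)/((2*P)) = (3 + P)*(1/(2*P)) = (3 + P)/(2*P))
X(K, a) = (5 + K)/(2*a) (X(K, a) = (5 + K)/((2*a)) = (1/(2*a))*(5 + K) = (5 + K)/(2*a))
C(A) = 5*A*(5 + A)/(3 + A) (C(A) = 5*((5 + A)/(2*(((3 + A)/(2*A))))) = 5*((2*A/(3 + A))*(5 + A)/2) = 5*(A*(5 + A)/(3 + A)) = 5*A*(5 + A)/(3 + A))
35078 - C(U) = 35078 - 5*91*(5 + 91)/(3 + 91) = 35078 - 5*91*96/94 = 35078 - 1*21840/47 = 35078 - 21840/47 = 1626826/47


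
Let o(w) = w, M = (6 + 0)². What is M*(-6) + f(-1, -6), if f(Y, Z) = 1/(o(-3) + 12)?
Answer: -1943/9 ≈ -215.89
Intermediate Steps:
M = 36 (M = 6² = 36)
f(Y, Z) = ⅑ (f(Y, Z) = 1/(-3 + 12) = 1/9 = ⅑)
M*(-6) + f(-1, -6) = 36*(-6) + ⅑ = -216 + ⅑ = -1943/9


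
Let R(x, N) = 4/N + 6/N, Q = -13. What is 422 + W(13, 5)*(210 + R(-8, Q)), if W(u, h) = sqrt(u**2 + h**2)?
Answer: 422 + 2720*sqrt(194)/13 ≈ 3336.2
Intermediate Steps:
W(u, h) = sqrt(h**2 + u**2)
R(x, N) = 10/N
422 + W(13, 5)*(210 + R(-8, Q)) = 422 + sqrt(5**2 + 13**2)*(210 + 10/(-13)) = 422 + sqrt(25 + 169)*(210 + 10*(-1/13)) = 422 + sqrt(194)*(210 - 10/13) = 422 + sqrt(194)*(2720/13) = 422 + 2720*sqrt(194)/13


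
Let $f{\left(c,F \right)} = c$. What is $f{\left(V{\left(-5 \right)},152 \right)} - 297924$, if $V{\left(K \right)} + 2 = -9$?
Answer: $-297935$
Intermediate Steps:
$V{\left(K \right)} = -11$ ($V{\left(K \right)} = -2 - 9 = -11$)
$f{\left(V{\left(-5 \right)},152 \right)} - 297924 = -11 - 297924 = -297935$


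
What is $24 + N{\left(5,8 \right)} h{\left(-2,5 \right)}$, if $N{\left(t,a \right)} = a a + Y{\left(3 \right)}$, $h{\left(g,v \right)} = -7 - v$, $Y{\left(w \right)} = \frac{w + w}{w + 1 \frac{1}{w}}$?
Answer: $- \frac{3828}{5} \approx -765.6$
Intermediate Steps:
$Y{\left(w \right)} = \frac{2 w}{w + \frac{1}{w}}$
$N{\left(t,a \right)} = \frac{9}{5} + a^{2}$ ($N{\left(t,a \right)} = a a + \frac{2 \cdot 3^{2}}{1 + 3^{2}} = a^{2} + 2 \cdot 9 \frac{1}{1 + 9} = a^{2} + 2 \cdot 9 \cdot \frac{1}{10} = a^{2} + \frac{9}{5} = \frac{9}{5} + a^{2}$)
$24 + N{\left(5,8 \right)} h{\left(-2,5 \right)} = 24 + \left(\frac{9}{5} + 8^{2}\right) \left(-7 - 5\right) = 24 + \left(\frac{9}{5} + 64\right) \left(-7 - 5\right) = 24 + \frac{329}{5} \left(-12\right) = 24 - \frac{3948}{5} = - \frac{3828}{5}$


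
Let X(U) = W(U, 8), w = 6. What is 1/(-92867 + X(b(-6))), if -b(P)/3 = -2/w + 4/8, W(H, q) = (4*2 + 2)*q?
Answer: -1/92787 ≈ -1.0777e-5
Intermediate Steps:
W(H, q) = 10*q (W(H, q) = (8 + 2)*q = 10*q)
b(P) = -½ (b(P) = -3*(-2/6 + 4/8) = -3*(-2*⅙ + 4*(⅛)) = -3*(-⅓ + ½) = -3*⅙ = -½)
X(U) = 80 (X(U) = 10*8 = 80)
1/(-92867 + X(b(-6))) = 1/(-92867 + 80) = 1/(-92787) = -1/92787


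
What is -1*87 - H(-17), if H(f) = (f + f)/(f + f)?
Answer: -88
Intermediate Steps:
H(f) = 1 (H(f) = (2*f)/((2*f)) = (2*f)*(1/(2*f)) = 1)
-1*87 - H(-17) = -1*87 - 1*1 = -87 - 1 = -88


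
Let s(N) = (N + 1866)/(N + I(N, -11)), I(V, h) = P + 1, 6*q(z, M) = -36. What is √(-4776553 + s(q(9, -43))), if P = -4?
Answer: I*√42990837/3 ≈ 2185.6*I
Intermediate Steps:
q(z, M) = -6 (q(z, M) = (⅙)*(-36) = -6)
I(V, h) = -3 (I(V, h) = -4 + 1 = -3)
s(N) = (1866 + N)/(-3 + N) (s(N) = (N + 1866)/(N - 3) = (1866 + N)/(-3 + N))
√(-4776553 + s(q(9, -43))) = √(-4776553 + (1866 - 6)/(-3 - 6)) = √(-4776553 + 1860/(-9)) = √(-4776553 - ⅑*1860) = √(-4776553 - 620/3) = √(-14330279/3) = I*√42990837/3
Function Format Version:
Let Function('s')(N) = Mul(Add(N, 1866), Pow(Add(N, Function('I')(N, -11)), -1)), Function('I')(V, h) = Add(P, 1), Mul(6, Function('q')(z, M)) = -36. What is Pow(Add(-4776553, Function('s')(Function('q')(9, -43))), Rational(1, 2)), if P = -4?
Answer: Mul(Rational(1, 3), I, Pow(42990837, Rational(1, 2))) ≈ Mul(2185.6, I)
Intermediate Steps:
Function('q')(z, M) = -6 (Function('q')(z, M) = Mul(Rational(1, 6), -36) = -6)
Function('I')(V, h) = -3 (Function('I')(V, h) = Add(-4, 1) = -3)
Function('s')(N) = Mul(Pow(Add(-3, N), -1), Add(1866, N)) (Function('s')(N) = Mul(Add(N, 1866), Pow(Add(N, -3), -1)) = Mul(Add(1866, N), Pow(Add(-3, N), -1)) = Mul(Pow(Add(-3, N), -1), Add(1866, N)))
Pow(Add(-4776553, Function('s')(Function('q')(9, -43))), Rational(1, 2)) = Pow(Add(-4776553, Mul(Pow(Add(-3, -6), -1), Add(1866, -6))), Rational(1, 2)) = Pow(Add(-4776553, Mul(Pow(-9, -1), 1860)), Rational(1, 2)) = Pow(Add(-4776553, Mul(Rational(-1, 9), 1860)), Rational(1, 2)) = Pow(Add(-4776553, Rational(-620, 3)), Rational(1, 2)) = Pow(Rational(-14330279, 3), Rational(1, 2)) = Mul(Rational(1, 3), I, Pow(42990837, Rational(1, 2)))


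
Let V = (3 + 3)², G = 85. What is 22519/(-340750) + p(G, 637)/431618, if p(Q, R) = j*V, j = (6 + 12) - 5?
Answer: -4780067371/73536916750 ≈ -0.065002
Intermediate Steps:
j = 13 (j = 18 - 5 = 13)
V = 36 (V = 6² = 36)
p(Q, R) = 468 (p(Q, R) = 13*36 = 468)
22519/(-340750) + p(G, 637)/431618 = 22519/(-340750) + 468/431618 = 22519*(-1/340750) + 468*(1/431618) = -22519/340750 + 234/215809 = -4780067371/73536916750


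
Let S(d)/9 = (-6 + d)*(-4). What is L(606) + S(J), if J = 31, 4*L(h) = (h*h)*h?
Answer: 55635354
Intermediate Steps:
L(h) = h³/4 (L(h) = ((h*h)*h)/4 = (h²*h)/4 = h³/4)
S(d) = 216 - 36*d (S(d) = 9*((-6 + d)*(-4)) = 9*(24 - 4*d) = 216 - 36*d)
L(606) + S(J) = (¼)*606³ + (216 - 36*31) = (¼)*222545016 + (216 - 1116) = 55636254 - 900 = 55635354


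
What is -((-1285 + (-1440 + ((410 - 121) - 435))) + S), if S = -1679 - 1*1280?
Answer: 5830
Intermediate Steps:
S = -2959 (S = -1679 - 1280 = -2959)
-((-1285 + (-1440 + ((410 - 121) - 435))) + S) = -((-1285 + (-1440 + ((410 - 121) - 435))) - 2959) = -((-1285 + (-1440 + (289 - 435))) - 2959) = -((-1285 + (-1440 - 146)) - 2959) = -((-1285 - 1586) - 2959) = -(-2871 - 2959) = -1*(-5830) = 5830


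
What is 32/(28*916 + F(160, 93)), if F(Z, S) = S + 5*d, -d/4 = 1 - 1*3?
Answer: 32/25781 ≈ 0.0012412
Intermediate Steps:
d = 8 (d = -4*(1 - 1*3) = -4*(1 - 3) = -4*(-2) = 8)
F(Z, S) = 40 + S (F(Z, S) = S + 5*8 = S + 40 = 40 + S)
32/(28*916 + F(160, 93)) = 32/(28*916 + (40 + 93)) = 32/(25648 + 133) = 32/25781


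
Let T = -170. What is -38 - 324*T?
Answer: 55042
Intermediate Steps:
-38 - 324*T = -38 - 324*(-170) = -38 + 55080 = 55042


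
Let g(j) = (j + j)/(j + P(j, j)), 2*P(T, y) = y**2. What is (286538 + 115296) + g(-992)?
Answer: 198907828/495 ≈ 4.0183e+5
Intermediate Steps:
P(T, y) = y**2/2
g(j) = 2*j/(j + j**2/2) (g(j) = (j + j)/(j + j**2/2) = (2*j)/(j + j**2/2) = 2*j/(j + j**2/2))
(286538 + 115296) + g(-992) = (286538 + 115296) + 4/(2 - 992) = 401834 + 4/(-990) = 401834 + 4*(-1/990) = 401834 - 2/495 = 198907828/495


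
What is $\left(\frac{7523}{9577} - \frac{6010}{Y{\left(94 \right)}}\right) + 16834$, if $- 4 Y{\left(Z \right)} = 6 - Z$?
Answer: $\frac{1744715266}{105347} \approx 16562.0$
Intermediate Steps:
$Y{\left(Z \right)} = - \frac{3}{2} + \frac{Z}{4}$ ($Y{\left(Z \right)} = - \frac{6 - Z}{4} = - \frac{3}{2} + \frac{Z}{4}$)
$\left(\frac{7523}{9577} - \frac{6010}{Y{\left(94 \right)}}\right) + 16834 = \left(\frac{7523}{9577} - \frac{6010}{- \frac{3}{2} + \frac{1}{4} \cdot 94}\right) + 16834 = \left(7523 \cdot \frac{1}{9577} - \frac{6010}{- \frac{3}{2} + \frac{47}{2}}\right) + 16834 = \left(\frac{7523}{9577} - \frac{6010}{22}\right) + 16834 = \left(\frac{7523}{9577} - \frac{3005}{11}\right) + 16834 = - \frac{28696132}{105347} + 16834 = \frac{1744715266}{105347}$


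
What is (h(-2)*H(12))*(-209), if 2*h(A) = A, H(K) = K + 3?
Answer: 3135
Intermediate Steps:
H(K) = 3 + K
h(A) = A/2
(h(-2)*H(12))*(-209) = (((1/2)*(-2))*(3 + 12))*(-209) = -1*15*(-209) = -15*(-209) = 3135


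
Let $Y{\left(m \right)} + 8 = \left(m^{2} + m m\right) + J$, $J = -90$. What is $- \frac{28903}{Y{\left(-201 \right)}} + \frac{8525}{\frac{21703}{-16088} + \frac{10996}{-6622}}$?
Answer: $- \frac{36652667864927471}{12937695121728} \approx -2833.0$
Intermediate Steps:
$Y{\left(m \right)} = -98 + 2 m^{2}$ ($Y{\left(m \right)} = -8 - \left(90 - m^{2} - m m\right) = -8 + \left(\left(m^{2} + m^{2}\right) - 90\right) = -8 + \left(2 m^{2} - 90\right) = -8 + \left(-90 + 2 m^{2}\right) = -98 + 2 m^{2}$)
$- \frac{28903}{Y{\left(-201 \right)}} + \frac{8525}{\frac{21703}{-16088} + \frac{10996}{-6622}} = - \frac{28903}{-98 + 2 \left(-201\right)^{2}} + \frac{8525}{\frac{21703}{-16088} + \frac{10996}{-6622}} = - \frac{28903}{-98 + 2 \cdot 40401} + \frac{8525}{21703 \left(- \frac{1}{16088}\right) + 10996 \left(- \frac{1}{6622}\right)} = - \frac{28903}{-98 + 80802} + \frac{8525}{- \frac{21703}{16088} - \frac{5498}{3311}} = - \frac{28903}{80704} + \frac{8525}{- \frac{160310457}{53267368}} = \left(-28903\right) \frac{1}{80704} + 8525 \left(- \frac{53267368}{160310457}\right) = - \frac{28903}{80704} - \frac{454104312200}{160310457} = - \frac{36652667864927471}{12937695121728}$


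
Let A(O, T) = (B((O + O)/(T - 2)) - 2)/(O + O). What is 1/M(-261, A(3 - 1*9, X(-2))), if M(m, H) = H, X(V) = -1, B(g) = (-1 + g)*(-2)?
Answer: 3/2 ≈ 1.5000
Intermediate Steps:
B(g) = 2 - 2*g
A(O, T) = -2/(-2 + T) (A(O, T) = ((2 - 2*(O + O)/(T - 2)) - 2)/(O + O) = ((2 - 2*2*O/(-2 + T)) - 2)/((2*O)) = ((2 - 4*O/(-2 + T)) - 2)*(1/(2*O)) = (-4*O/(-2 + T))*(1/(2*O)) = -2/(-2 + T))
1/M(-261, A(3 - 1*9, X(-2))) = 1/(-2/(-2 - 1)) = 1/(-2/(-3)) = 1/(-2*(-1/3)) = 1/(2/3) = 3/2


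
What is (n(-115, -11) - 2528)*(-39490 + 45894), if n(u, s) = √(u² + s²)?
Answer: -16189312 + 6404*√13346 ≈ -1.5449e+7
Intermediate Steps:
n(u, s) = √(s² + u²)
(n(-115, -11) - 2528)*(-39490 + 45894) = (√((-11)² + (-115)²) - 2528)*(-39490 + 45894) = (√(121 + 13225) - 2528)*6404 = (√13346 - 2528)*6404 = (-2528 + √13346)*6404 = -16189312 + 6404*√13346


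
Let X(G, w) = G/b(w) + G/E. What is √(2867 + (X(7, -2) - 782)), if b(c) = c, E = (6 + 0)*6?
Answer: √74941/6 ≈ 45.626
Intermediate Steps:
E = 36 (E = 6*6 = 36)
X(G, w) = G/36 + G/w (X(G, w) = G/w + G/36 = G/36 + G/w)
√(2867 + (X(7, -2) - 782)) = √(2867 + (((1/36)*7 + 7/(-2)) - 782)) = √(2867 + ((7/36 + 7*(-½)) - 782)) = √(2867 + ((7/36 - 7/2) - 782)) = √(2867 + (-119/36 - 782)) = √(2867 - 28271/36) = √(74941/36) = √74941/6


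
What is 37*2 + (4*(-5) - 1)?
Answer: 53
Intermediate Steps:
37*2 + (4*(-5) - 1) = 74 + (-20 - 1) = 74 - 21 = 53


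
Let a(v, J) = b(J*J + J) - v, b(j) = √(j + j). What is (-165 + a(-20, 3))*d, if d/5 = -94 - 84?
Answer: 129050 - 1780*√6 ≈ 1.2469e+5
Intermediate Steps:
d = -890 (d = 5*(-94 - 84) = 5*(-178) = -890)
b(j) = √2*√j (b(j) = √(2*j) = √2*√j)
a(v, J) = -v + √2*√(J + J²) (a(v, J) = √2*√(J*J + J) - v = √2*√(J² + J) - v = √2*√(J + J²) - v = -v + √2*√(J + J²))
(-165 + a(-20, 3))*d = (-165 + (-1*(-20) + √2*√(3*(1 + 3))))*(-890) = (-165 + (20 + √2*√(3*4)))*(-890) = (-165 + (20 + √2*√12))*(-890) = (-165 + (20 + √2*(2*√3)))*(-890) = (-165 + (20 + 2*√6))*(-890) = (-145 + 2*√6)*(-890) = 129050 - 1780*√6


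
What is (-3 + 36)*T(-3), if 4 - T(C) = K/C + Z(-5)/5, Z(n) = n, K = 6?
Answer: 231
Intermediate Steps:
T(C) = 5 - 6/C (T(C) = 4 - (6/C - 5/5) = 4 - (6/C - 5*⅕) = 4 - (6/C - 1) = 4 - (-1 + 6/C) = 4 + (1 - 6/C) = 5 - 6/C)
(-3 + 36)*T(-3) = (-3 + 36)*(5 - 6/(-3)) = 33*(5 - 6*(-⅓)) = 33*(5 + 2) = 33*7 = 231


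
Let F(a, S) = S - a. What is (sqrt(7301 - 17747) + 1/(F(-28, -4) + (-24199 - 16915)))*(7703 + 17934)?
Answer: -25637/41090 + 25637*I*sqrt(10446) ≈ -0.62392 + 2.6202e+6*I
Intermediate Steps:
(sqrt(7301 - 17747) + 1/(F(-28, -4) + (-24199 - 16915)))*(7703 + 17934) = (sqrt(7301 - 17747) + 1/((-4 - 1*(-28)) + (-24199 - 16915)))*(7703 + 17934) = (sqrt(-10446) + 1/((-4 + 28) - 41114))*25637 = (I*sqrt(10446) + 1/(24 - 41114))*25637 = (I*sqrt(10446) + 1/(-41090))*25637 = (I*sqrt(10446) - 1/41090)*25637 = (-1/41090 + I*sqrt(10446))*25637 = -25637/41090 + 25637*I*sqrt(10446)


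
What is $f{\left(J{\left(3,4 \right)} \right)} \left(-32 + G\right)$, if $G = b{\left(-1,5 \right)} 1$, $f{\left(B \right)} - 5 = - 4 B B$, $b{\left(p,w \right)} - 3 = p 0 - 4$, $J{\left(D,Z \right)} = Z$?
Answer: $1947$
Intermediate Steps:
$b{\left(p,w \right)} = -1$ ($b{\left(p,w \right)} = 3 + \left(p 0 - 4\right) = 3 + \left(0 - 4\right) = 3 - 4 = -1$)
$f{\left(B \right)} = 5 - 4 B^{2}$ ($f{\left(B \right)} = 5 + - 4 B B = 5 - 4 B^{2}$)
$G = -1$ ($G = \left(-1\right) 1 = -1$)
$f{\left(J{\left(3,4 \right)} \right)} \left(-32 + G\right) = \left(5 - 4 \cdot 4^{2}\right) \left(-32 - 1\right) = \left(5 - 64\right) \left(-33\right) = \left(-59\right) \left(-33\right) = 1947$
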